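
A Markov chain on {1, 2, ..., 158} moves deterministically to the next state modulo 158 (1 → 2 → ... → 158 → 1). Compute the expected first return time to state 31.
E[T_31 | X_0 = 31] = 158

The chain cycles deterministically, so starting at state 31 it returns in exactly 158 steps. Equivalently, the stationary distribution is uniform π_j = 1/158 for every state j, so by Kac's formula E[T_31] = 1/π_31 = 158.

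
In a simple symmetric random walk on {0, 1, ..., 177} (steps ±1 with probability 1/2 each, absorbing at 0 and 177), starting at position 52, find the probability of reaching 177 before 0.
P(hit 177 before 0) = 52/177

Let u_k = P(hit 177 before 0 | start at k). Then u_0 = 0, u_177 = 1, and u_k = u_{k-1}/2 + u_{k+1}/2 for 1 ≤ k ≤ 176. This harmonic recurrence is solved by u_k = k/177, giving u_52 = 52/177.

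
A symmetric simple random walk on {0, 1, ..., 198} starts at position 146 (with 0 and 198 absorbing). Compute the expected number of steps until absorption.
E[τ | X_0 = 146] = 7592

Let v_k = E[τ | X_0 = k]. Boundary: v_0 = v_198 = 0. Recurrence: v_k = 1 + (v_{k-1} + v_{k+1})/2 for 1 ≤ k ≤ 197. The particular solution to v_k − (v_{k-1} + v_{k+1})/2 = 1 is v_k = −k^2. Adding homogeneous solution A + B k and matching boundaries gives v_k = k (198 − k). Substituting k = 146: v_146 = 146 · 52 = 7592.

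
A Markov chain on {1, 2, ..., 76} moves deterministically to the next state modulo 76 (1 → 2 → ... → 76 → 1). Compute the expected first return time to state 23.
E[T_23 | X_0 = 23] = 76

The chain cycles deterministically, so starting at state 23 it returns in exactly 76 steps. Equivalently, the stationary distribution is uniform π_j = 1/76 for every state j, so by Kac's formula E[T_23] = 1/π_23 = 76.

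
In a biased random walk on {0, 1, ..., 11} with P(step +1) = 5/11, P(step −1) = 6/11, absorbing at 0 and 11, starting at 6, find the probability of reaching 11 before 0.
P(hit 11 before 0) = (1 − (6/5)^6) / (1 − (6/5)^11) = 96971875/313968931

Let u_k denote P(reach 11 before 0 | start at k). Boundary: u_0 = 0, u_11 = 1. Recurrence: u_k = 5/11·u_{k+1} + 6/11·u_{k-1} for 1 ≤ k ≤ 10. Try u_k = A + B·r^k with r = q/p = (6/11)/(5/11) = 6/5. Substitution satisfies the recurrence; boundary conditions give:
  u_k = (1 − r^k) / (1 − r^N) = (1 − (6/5)^6) / (1 − (6/5)^11) = 96971875/313968931.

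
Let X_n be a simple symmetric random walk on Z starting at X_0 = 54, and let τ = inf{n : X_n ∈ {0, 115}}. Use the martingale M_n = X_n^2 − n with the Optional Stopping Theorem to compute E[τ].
E[τ] = 3294

M_n = X_n^2 − n is a martingale (since E[X_{n+1}^2 | F_n] = X_n^2 + 1). By OST (τ has finite mean in a bounded region), E[M_τ] = E[M_0] = X_0^2 − 0 = 54^2 = 2916. Also E[M_τ] = E[X_τ^2] − E[τ]. The walk exits at 0 or 115, with P(hit 115 first) = 54/115, so E[X_τ^2] = 115^2 · 54/115 + 0 = 6210. Thus E[τ] = E[X_τ^2] − E[M_τ] = 6210 − 2916 = 3294 = 54(115 − 54) = 3294.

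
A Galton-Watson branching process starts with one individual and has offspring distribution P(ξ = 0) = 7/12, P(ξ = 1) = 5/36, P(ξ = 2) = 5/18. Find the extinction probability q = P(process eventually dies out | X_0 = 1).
q = 1

Mean offspring μ = 0·7/12 + 1·5/36 + 2·5/18 = 25/36 ≤ 1. For μ ≤ 1 with offspring not concentrated at 1, the Galton-Watson process goes extinct almost surely, so q = 1.
(Algebraic check: The pgf is f(s) = 7/12 + 5/36·s + 5/18·s². The extinction probability q is the smallest fixed point of f in [0, 1]. Setting s = f(s):
  5/18·s² + (5/36 − 1)·s + 7/12 = 0
  5/18·s² − (7/12 + 5/18)·s + 7/12 = 0
which factors as (s − 1)·(5/18·s − 7/12) = 0, giving roots s = 1 and s = (7/12)/(5/18) = 21/10. Since 21/10 ≥ 1, the smallest root in [0, 1] is s = 1.)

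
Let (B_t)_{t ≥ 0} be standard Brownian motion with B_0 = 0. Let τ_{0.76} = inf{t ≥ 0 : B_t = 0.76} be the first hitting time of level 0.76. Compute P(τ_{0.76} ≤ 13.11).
P(τ_{0.76} ≤ 13.11) = 2(1 − Φ(0.76/√13.11)) = 2(1 − Φ(0.2099)) ≈ 0.8337

By the reflection principle for standard BM, P(τ_b ≤ t) = 2 · P(B_t ≥ b). Since B_t ~ N(0, t), P(B_t ≥ 0.76) = 1 − Φ(0.76/√t) = 1 − Φ(0.76/√13.11) = 1 − Φ(0.2099) ≈ 0.41687. Doubling: P(τ_{0.76} ≤ 13.11) ≈ 2 · 0.41687 = 0.83374 ≈ 0.8337.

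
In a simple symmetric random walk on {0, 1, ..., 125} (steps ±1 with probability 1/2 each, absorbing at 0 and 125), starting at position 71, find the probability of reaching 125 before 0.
P(hit 125 before 0) = 71/125

Let u_k = P(hit 125 before 0 | start at k). Then u_0 = 0, u_125 = 1, and u_k = u_{k-1}/2 + u_{k+1}/2 for 1 ≤ k ≤ 124. This harmonic recurrence is solved by u_k = k/125, giving u_71 = 71/125.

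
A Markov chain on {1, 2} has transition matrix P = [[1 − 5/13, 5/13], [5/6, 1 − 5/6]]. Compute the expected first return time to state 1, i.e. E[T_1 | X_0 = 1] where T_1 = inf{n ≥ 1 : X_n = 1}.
E[T_1 | X_0 = 1] = 1/π_1 = 19/13

For an irreducible recurrent Markov chain with stationary distribution π, E[T_i | X_0 = i] = 1/π_i (Kac's formula). Here π_1 = (5/6)/(5/13 + 5/6) = (5/6)/(95/78) = 13/19, so E[T_1 | X_0 = 1] = 1/π_1 = (5/13 + 5/6)/(5/6) = (95/78)/(5/6) = 19/13.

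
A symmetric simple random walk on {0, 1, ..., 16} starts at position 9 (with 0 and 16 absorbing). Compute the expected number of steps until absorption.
E[τ | X_0 = 9] = 63

Let v_k = E[τ | X_0 = k]. Boundary: v_0 = v_16 = 0. Recurrence: v_k = 1 + (v_{k-1} + v_{k+1})/2 for 1 ≤ k ≤ 15. The particular solution to v_k − (v_{k-1} + v_{k+1})/2 = 1 is v_k = −k^2. Adding homogeneous solution A + B k and matching boundaries gives v_k = k (16 − k). Substituting k = 9: v_9 = 9 · 7 = 63.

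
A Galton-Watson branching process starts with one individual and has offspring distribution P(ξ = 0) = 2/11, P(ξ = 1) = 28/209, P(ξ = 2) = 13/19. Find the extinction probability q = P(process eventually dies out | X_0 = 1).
q = 38/143

The pgf is f(s) = 2/11 + 28/209·s + 13/19·s². The extinction probability q is the smallest fixed point of f in [0, 1]. Setting s = f(s):
  13/19·s² + (28/209 − 1)·s + 2/11 = 0
  13/19·s² − (2/11 + 13/19)·s + 2/11 = 0
which factors as (s − 1)·(13/19·s − 2/11) = 0, giving roots s = 1 and s = (2/11)/(13/19) = 38/143.
Mean offspring μ = 28/209 + 2·13/19 = 314/209 > 1 (supercritical), so q < 1. The extinction probability is the smaller root: q = (2/11)/(13/19) = 38/143.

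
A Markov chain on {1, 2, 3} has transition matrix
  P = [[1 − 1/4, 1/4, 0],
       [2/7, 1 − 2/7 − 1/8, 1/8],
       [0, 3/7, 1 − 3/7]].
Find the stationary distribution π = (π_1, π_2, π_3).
π = (192/409, 168/409, 49/409)

This is a birth-death chain on three states, which satisfies detailed balance: π_1 · P_{12} = π_2 · P_{21} and π_2 · P_{23} = π_3 · P_{32}.
From π_1 · 1/4 = π_2 · 2/7: π_2/π_1 = (1/4)/(2/7) = 7/8.
From π_2 · 1/8 = π_3 · 3/7: π_3/π_2 = (1/8)/(3/7) = 7/24.
Take π_1 proportional to 1; then unnormalized π = (1, 7/8, 49/192). Normalize by dividing by the sum 409/192:
  π = (192/409, 168/409, 49/409).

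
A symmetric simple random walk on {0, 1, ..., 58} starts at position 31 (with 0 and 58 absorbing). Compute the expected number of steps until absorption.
E[τ | X_0 = 31] = 837

Let v_k = E[τ | X_0 = k]. Boundary: v_0 = v_58 = 0. Recurrence: v_k = 1 + (v_{k-1} + v_{k+1})/2 for 1 ≤ k ≤ 57. The particular solution to v_k − (v_{k-1} + v_{k+1})/2 = 1 is v_k = −k^2. Adding homogeneous solution A + B k and matching boundaries gives v_k = k (58 − k). Substituting k = 31: v_31 = 31 · 27 = 837.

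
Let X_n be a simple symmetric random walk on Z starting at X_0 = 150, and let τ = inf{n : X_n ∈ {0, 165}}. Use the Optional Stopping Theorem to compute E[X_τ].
E[X_τ] = 150

X_n is a martingale and τ is a bounded-mean stopping time (indeed τ is finite a.s. with bounded expectation since the walk is in a bounded region). By the OST, E[X_τ] = E[X_0] = 150. Equivalently: E[X_τ] = 165 · P(hit 165 first) + 0 · P(hit 0 first) = 165 · (150/165) = 150.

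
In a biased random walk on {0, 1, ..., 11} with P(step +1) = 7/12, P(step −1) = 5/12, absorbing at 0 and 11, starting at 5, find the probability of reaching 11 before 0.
P(hit 11 before 0) = (1 − (5/7)^5) / (1 − (5/7)^11) = 804836809/964249309

Let u_k denote P(reach 11 before 0 | start at k). Boundary: u_0 = 0, u_11 = 1. Recurrence: u_k = 7/12·u_{k+1} + 5/12·u_{k-1} for 1 ≤ k ≤ 10. Try u_k = A + B·r^k with r = q/p = (5/12)/(7/12) = 5/7. Substitution satisfies the recurrence; boundary conditions give:
  u_k = (1 − r^k) / (1 − r^N) = (1 − (5/7)^5) / (1 − (5/7)^11) = 804836809/964249309.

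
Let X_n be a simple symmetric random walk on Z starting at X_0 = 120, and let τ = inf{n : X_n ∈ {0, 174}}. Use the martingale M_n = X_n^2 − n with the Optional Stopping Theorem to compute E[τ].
E[τ] = 6480

M_n = X_n^2 − n is a martingale (since E[X_{n+1}^2 | F_n] = X_n^2 + 1). By OST (τ has finite mean in a bounded region), E[M_τ] = E[M_0] = X_0^2 − 0 = 120^2 = 14400. Also E[M_τ] = E[X_τ^2] − E[τ]. The walk exits at 0 or 174, with P(hit 174 first) = 120/174, so E[X_τ^2] = 174^2 · 120/174 + 0 = 20880. Thus E[τ] = E[X_τ^2] − E[M_τ] = 20880 − 14400 = 6480 = 120(174 − 120) = 6480.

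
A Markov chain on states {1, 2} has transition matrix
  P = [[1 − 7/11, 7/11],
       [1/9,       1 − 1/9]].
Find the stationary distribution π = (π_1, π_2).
π_1 = 11/74, π_2 = 63/74

Solve πP = π with π_1 + π_2 = 1. From πP = π: π_1 · (1 − 7/11) + π_2 · 1/9 = π_1 ⇒ π_2 · 1/9 = π_1 · 7/11 ⇒ π_2/π_1 = (7/11)/(1/9) = 63/11. Together with π_1 + π_2 = 1:
  π_1 = (1/9)/(7/11 + 1/9) = (1/9)/(74/99) = 11/74,
  π_2 = (7/11)/(7/11 + 1/9) = (7/11)/(74/99) = 63/74.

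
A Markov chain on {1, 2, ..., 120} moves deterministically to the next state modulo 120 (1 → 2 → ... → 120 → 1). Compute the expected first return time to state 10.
E[T_10 | X_0 = 10] = 120

The chain cycles deterministically, so starting at state 10 it returns in exactly 120 steps. Equivalently, the stationary distribution is uniform π_j = 1/120 for every state j, so by Kac's formula E[T_10] = 1/π_10 = 120.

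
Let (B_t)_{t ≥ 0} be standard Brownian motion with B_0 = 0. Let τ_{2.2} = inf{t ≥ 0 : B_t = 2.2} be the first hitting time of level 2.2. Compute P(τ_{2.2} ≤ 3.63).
P(τ_{2.2} ≤ 3.63) = 2(1 − Φ(2.2/√3.63)) = 2(1 − Φ(1.1547)) ≈ 0.2482

By the reflection principle for standard BM, P(τ_b ≤ t) = 2 · P(B_t ≥ b). Since B_t ~ N(0, t), P(B_t ≥ 2.2) = 1 − Φ(2.2/√t) = 1 − Φ(2.2/√3.63) = 1 − Φ(1.1547) ≈ 0.12411. Doubling: P(τ_{2.2} ≤ 3.63) ≈ 2 · 0.12411 = 0.24822 ≈ 0.2482.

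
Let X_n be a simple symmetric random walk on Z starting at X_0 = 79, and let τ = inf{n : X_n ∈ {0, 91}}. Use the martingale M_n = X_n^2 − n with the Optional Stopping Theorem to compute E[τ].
E[τ] = 948

M_n = X_n^2 − n is a martingale (since E[X_{n+1}^2 | F_n] = X_n^2 + 1). By OST (τ has finite mean in a bounded region), E[M_τ] = E[M_0] = X_0^2 − 0 = 79^2 = 6241. Also E[M_τ] = E[X_τ^2] − E[τ]. The walk exits at 0 or 91, with P(hit 91 first) = 79/91, so E[X_τ^2] = 91^2 · 79/91 + 0 = 7189. Thus E[τ] = E[X_τ^2] − E[M_τ] = 7189 − 6241 = 948 = 79(91 − 79) = 948.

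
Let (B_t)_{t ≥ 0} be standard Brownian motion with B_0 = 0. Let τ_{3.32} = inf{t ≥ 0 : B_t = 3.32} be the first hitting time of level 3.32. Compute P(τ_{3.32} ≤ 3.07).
P(τ_{3.32} ≤ 3.07) = 2(1 − Φ(3.32/√3.07)) = 2(1 − Φ(1.8948)) ≈ 0.0581

By the reflection principle for standard BM, P(τ_b ≤ t) = 2 · P(B_t ≥ b). Since B_t ~ N(0, t), P(B_t ≥ 3.32) = 1 − Φ(3.32/√t) = 1 − Φ(3.32/√3.07) = 1 − Φ(1.8948) ≈ 0.02906. Doubling: P(τ_{3.32} ≤ 3.07) ≈ 2 · 0.02906 = 0.05812 ≈ 0.0581.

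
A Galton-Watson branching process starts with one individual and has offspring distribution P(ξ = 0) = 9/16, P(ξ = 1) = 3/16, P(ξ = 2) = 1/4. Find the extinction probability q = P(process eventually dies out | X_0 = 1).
q = 1

Mean offspring μ = 0·9/16 + 1·3/16 + 2·1/4 = 11/16 ≤ 1. For μ ≤ 1 with offspring not concentrated at 1, the Galton-Watson process goes extinct almost surely, so q = 1.
(Algebraic check: The pgf is f(s) = 9/16 + 3/16·s + 1/4·s². The extinction probability q is the smallest fixed point of f in [0, 1]. Setting s = f(s):
  1/4·s² + (3/16 − 1)·s + 9/16 = 0
  1/4·s² − (9/16 + 1/4)·s + 9/16 = 0
which factors as (s − 1)·(1/4·s − 9/16) = 0, giving roots s = 1 and s = (9/16)/(1/4) = 9/4. Since 9/4 ≥ 1, the smallest root in [0, 1] is s = 1.)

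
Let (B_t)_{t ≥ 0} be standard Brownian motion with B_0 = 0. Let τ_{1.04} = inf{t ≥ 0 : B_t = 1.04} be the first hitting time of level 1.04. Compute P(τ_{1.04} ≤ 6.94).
P(τ_{1.04} ≤ 6.94) = 2(1 − Φ(1.04/√6.94)) = 2(1 − Φ(0.3948)) ≈ 0.6930

By the reflection principle for standard BM, P(τ_b ≤ t) = 2 · P(B_t ≥ b). Since B_t ~ N(0, t), P(B_t ≥ 1.04) = 1 − Φ(1.04/√t) = 1 − Φ(1.04/√6.94) = 1 − Φ(0.3948) ≈ 0.34650. Doubling: P(τ_{1.04} ≤ 6.94) ≈ 2 · 0.34650 = 0.69300 ≈ 0.6930.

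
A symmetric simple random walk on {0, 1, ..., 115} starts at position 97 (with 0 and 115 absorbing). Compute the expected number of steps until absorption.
E[τ | X_0 = 97] = 1746

Let v_k = E[τ | X_0 = k]. Boundary: v_0 = v_115 = 0. Recurrence: v_k = 1 + (v_{k-1} + v_{k+1})/2 for 1 ≤ k ≤ 114. The particular solution to v_k − (v_{k-1} + v_{k+1})/2 = 1 is v_k = −k^2. Adding homogeneous solution A + B k and matching boundaries gives v_k = k (115 − k). Substituting k = 97: v_97 = 97 · 18 = 1746.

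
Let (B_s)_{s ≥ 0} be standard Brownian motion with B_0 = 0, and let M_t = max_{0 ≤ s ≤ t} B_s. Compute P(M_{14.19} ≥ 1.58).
P(M_{14.19} ≥ 1.58) = 2·P(B_{14.19} ≥ 1.58) = 2(1 − Φ(1.58/√14.19)) ≈ 0.6749

By the reflection principle for Brownian motion, P(M_t ≥ a) = 2 · P(B_t ≥ a) for a ≥ 0. Since B_t ~ N(0, t), P(B_t ≥ 1.58) = 1 − Φ(1.58/√t) = 1 − Φ(1.58/√14.19) = 1 − Φ(0.4194). So
  P(M_{14.19} ≥ 1.58) = 2(1 − Φ(0.4194)) ≈ 0.6749.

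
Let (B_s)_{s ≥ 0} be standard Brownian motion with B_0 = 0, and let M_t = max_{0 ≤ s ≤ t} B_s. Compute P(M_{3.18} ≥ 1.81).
P(M_{3.18} ≥ 1.81) = 2·P(B_{3.18} ≥ 1.81) = 2(1 − Φ(1.81/√3.18)) ≈ 0.3101

By the reflection principle for Brownian motion, P(M_t ≥ a) = 2 · P(B_t ≥ a) for a ≥ 0. Since B_t ~ N(0, t), P(B_t ≥ 1.81) = 1 − Φ(1.81/√t) = 1 − Φ(1.81/√3.18) = 1 − Φ(1.0150). So
  P(M_{3.18} ≥ 1.81) = 2(1 − Φ(1.0150)) ≈ 0.3101.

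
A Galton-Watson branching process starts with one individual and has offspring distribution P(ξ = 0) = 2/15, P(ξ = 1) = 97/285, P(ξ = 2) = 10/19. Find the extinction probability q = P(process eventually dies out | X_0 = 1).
q = 19/75

The pgf is f(s) = 2/15 + 97/285·s + 10/19·s². The extinction probability q is the smallest fixed point of f in [0, 1]. Setting s = f(s):
  10/19·s² + (97/285 − 1)·s + 2/15 = 0
  10/19·s² − (2/15 + 10/19)·s + 2/15 = 0
which factors as (s − 1)·(10/19·s − 2/15) = 0, giving roots s = 1 and s = (2/15)/(10/19) = 19/75.
Mean offspring μ = 97/285 + 2·10/19 = 397/285 > 1 (supercritical), so q < 1. The extinction probability is the smaller root: q = (2/15)/(10/19) = 19/75.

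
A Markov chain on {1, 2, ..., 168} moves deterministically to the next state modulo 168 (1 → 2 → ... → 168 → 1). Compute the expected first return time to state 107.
E[T_107 | X_0 = 107] = 168

The chain cycles deterministically, so starting at state 107 it returns in exactly 168 steps. Equivalently, the stationary distribution is uniform π_j = 1/168 for every state j, so by Kac's formula E[T_107] = 1/π_107 = 168.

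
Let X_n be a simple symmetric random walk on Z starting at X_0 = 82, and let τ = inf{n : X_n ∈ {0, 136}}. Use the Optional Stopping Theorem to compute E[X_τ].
E[X_τ] = 82

X_n is a martingale and τ is a bounded-mean stopping time (indeed τ is finite a.s. with bounded expectation since the walk is in a bounded region). By the OST, E[X_τ] = E[X_0] = 82. Equivalently: E[X_τ] = 136 · P(hit 136 first) + 0 · P(hit 0 first) = 136 · (82/136) = 82.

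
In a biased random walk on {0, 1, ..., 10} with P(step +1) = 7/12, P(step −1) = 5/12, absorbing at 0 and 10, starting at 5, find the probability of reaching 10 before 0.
P(hit 10 before 0) = (1 − (5/7)^5) / (1 − (5/7)^10) = 16807/19932

Let u_k denote P(reach 10 before 0 | start at k). Boundary: u_0 = 0, u_10 = 1. Recurrence: u_k = 7/12·u_{k+1} + 5/12·u_{k-1} for 1 ≤ k ≤ 9. Try u_k = A + B·r^k with r = q/p = (5/12)/(7/12) = 5/7. Substitution satisfies the recurrence; boundary conditions give:
  u_k = (1 − r^k) / (1 − r^N) = (1 − (5/7)^5) / (1 − (5/7)^10) = 16807/19932.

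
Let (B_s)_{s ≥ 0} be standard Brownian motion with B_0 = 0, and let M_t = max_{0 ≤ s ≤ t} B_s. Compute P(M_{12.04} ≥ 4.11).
P(M_{12.04} ≥ 4.11) = 2·P(B_{12.04} ≥ 4.11) = 2(1 − Φ(4.11/√12.04)) ≈ 0.2362

By the reflection principle for Brownian motion, P(M_t ≥ a) = 2 · P(B_t ≥ a) for a ≥ 0. Since B_t ~ N(0, t), P(B_t ≥ 4.11) = 1 − Φ(4.11/√t) = 1 − Φ(4.11/√12.04) = 1 − Φ(1.1845). So
  P(M_{12.04} ≥ 4.11) = 2(1 − Φ(1.1845)) ≈ 0.2362.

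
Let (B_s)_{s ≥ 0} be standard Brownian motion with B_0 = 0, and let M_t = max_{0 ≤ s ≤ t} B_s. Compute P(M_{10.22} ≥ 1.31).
P(M_{10.22} ≥ 1.31) = 2·P(B_{10.22} ≥ 1.31) = 2(1 − Φ(1.31/√10.22)) ≈ 0.6820

By the reflection principle for Brownian motion, P(M_t ≥ a) = 2 · P(B_t ≥ a) for a ≥ 0. Since B_t ~ N(0, t), P(B_t ≥ 1.31) = 1 − Φ(1.31/√t) = 1 − Φ(1.31/√10.22) = 1 − Φ(0.4098). So
  P(M_{10.22} ≥ 1.31) = 2(1 − Φ(0.4098)) ≈ 0.6820.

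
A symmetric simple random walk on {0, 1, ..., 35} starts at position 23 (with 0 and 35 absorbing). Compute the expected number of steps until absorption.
E[τ | X_0 = 23] = 276

Let v_k = E[τ | X_0 = k]. Boundary: v_0 = v_35 = 0. Recurrence: v_k = 1 + (v_{k-1} + v_{k+1})/2 for 1 ≤ k ≤ 34. The particular solution to v_k − (v_{k-1} + v_{k+1})/2 = 1 is v_k = −k^2. Adding homogeneous solution A + B k and matching boundaries gives v_k = k (35 − k). Substituting k = 23: v_23 = 23 · 12 = 276.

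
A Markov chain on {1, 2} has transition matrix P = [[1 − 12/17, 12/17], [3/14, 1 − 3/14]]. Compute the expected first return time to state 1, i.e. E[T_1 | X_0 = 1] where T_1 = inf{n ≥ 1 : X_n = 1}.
E[T_1 | X_0 = 1] = 1/π_1 = 73/17

For an irreducible recurrent Markov chain with stationary distribution π, E[T_i | X_0 = i] = 1/π_i (Kac's formula). Here π_1 = (3/14)/(12/17 + 3/14) = (3/14)/(219/238) = 17/73, so E[T_1 | X_0 = 1] = 1/π_1 = (12/17 + 3/14)/(3/14) = (219/238)/(3/14) = 73/17.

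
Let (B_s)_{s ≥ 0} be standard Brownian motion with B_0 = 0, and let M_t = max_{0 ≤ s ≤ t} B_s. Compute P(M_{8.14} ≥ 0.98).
P(M_{8.14} ≥ 0.98) = 2·P(B_{8.14} ≥ 0.98) = 2(1 − Φ(0.98/√8.14)) ≈ 0.7312

By the reflection principle for Brownian motion, P(M_t ≥ a) = 2 · P(B_t ≥ a) for a ≥ 0. Since B_t ~ N(0, t), P(B_t ≥ 0.98) = 1 − Φ(0.98/√t) = 1 − Φ(0.98/√8.14) = 1 − Φ(0.3435). So
  P(M_{8.14} ≥ 0.98) = 2(1 − Φ(0.3435)) ≈ 0.7312.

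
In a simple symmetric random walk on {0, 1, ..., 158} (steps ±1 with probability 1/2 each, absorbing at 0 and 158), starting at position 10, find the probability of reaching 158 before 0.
P(hit 158 before 0) = 10/158 = 5/79

Let u_k = P(hit 158 before 0 | start at k). Then u_0 = 0, u_158 = 1, and u_k = u_{k-1}/2 + u_{k+1}/2 for 1 ≤ k ≤ 157. This harmonic recurrence is solved by u_k = k/158, giving u_10 = 10/158 = 5/79.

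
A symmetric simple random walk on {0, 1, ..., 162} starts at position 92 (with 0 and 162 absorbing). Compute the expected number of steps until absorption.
E[τ | X_0 = 92] = 6440

Let v_k = E[τ | X_0 = k]. Boundary: v_0 = v_162 = 0. Recurrence: v_k = 1 + (v_{k-1} + v_{k+1})/2 for 1 ≤ k ≤ 161. The particular solution to v_k − (v_{k-1} + v_{k+1})/2 = 1 is v_k = −k^2. Adding homogeneous solution A + B k and matching boundaries gives v_k = k (162 − k). Substituting k = 92: v_92 = 92 · 70 = 6440.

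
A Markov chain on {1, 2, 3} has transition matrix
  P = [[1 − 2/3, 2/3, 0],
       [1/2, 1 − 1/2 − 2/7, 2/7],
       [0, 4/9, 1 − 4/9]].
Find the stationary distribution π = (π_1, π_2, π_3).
π = (21/67, 28/67, 18/67)

This is a birth-death chain on three states, which satisfies detailed balance: π_1 · P_{12} = π_2 · P_{21} and π_2 · P_{23} = π_3 · P_{32}.
From π_1 · 2/3 = π_2 · 1/2: π_2/π_1 = (2/3)/(1/2) = 4/3.
From π_2 · 2/7 = π_3 · 4/9: π_3/π_2 = (2/7)/(4/9) = 9/14.
Take π_1 proportional to 1; then unnormalized π = (1, 4/3, 6/7). Normalize by dividing by the sum 67/21:
  π = (21/67, 28/67, 18/67).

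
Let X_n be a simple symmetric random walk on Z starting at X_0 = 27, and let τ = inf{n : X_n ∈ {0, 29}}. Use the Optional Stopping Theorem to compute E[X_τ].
E[X_τ] = 27

X_n is a martingale and τ is a bounded-mean stopping time (indeed τ is finite a.s. with bounded expectation since the walk is in a bounded region). By the OST, E[X_τ] = E[X_0] = 27. Equivalently: E[X_τ] = 29 · P(hit 29 first) + 0 · P(hit 0 first) = 29 · (27/29) = 27.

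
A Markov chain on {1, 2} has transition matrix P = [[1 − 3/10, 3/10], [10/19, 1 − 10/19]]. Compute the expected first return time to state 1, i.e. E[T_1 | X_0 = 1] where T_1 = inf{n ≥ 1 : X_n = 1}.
E[T_1 | X_0 = 1] = 1/π_1 = 157/100

For an irreducible recurrent Markov chain with stationary distribution π, E[T_i | X_0 = i] = 1/π_i (Kac's formula). Here π_1 = (10/19)/(3/10 + 10/19) = (10/19)/(157/190) = 100/157, so E[T_1 | X_0 = 1] = 1/π_1 = (3/10 + 10/19)/(10/19) = (157/190)/(10/19) = 157/100.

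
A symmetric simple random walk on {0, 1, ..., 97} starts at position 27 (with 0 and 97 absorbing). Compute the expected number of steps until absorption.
E[τ | X_0 = 27] = 1890

Let v_k = E[τ | X_0 = k]. Boundary: v_0 = v_97 = 0. Recurrence: v_k = 1 + (v_{k-1} + v_{k+1})/2 for 1 ≤ k ≤ 96. The particular solution to v_k − (v_{k-1} + v_{k+1})/2 = 1 is v_k = −k^2. Adding homogeneous solution A + B k and matching boundaries gives v_k = k (97 − k). Substituting k = 27: v_27 = 27 · 70 = 1890.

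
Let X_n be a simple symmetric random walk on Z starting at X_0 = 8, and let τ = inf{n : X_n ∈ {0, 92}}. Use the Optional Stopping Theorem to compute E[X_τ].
E[X_τ] = 8

X_n is a martingale and τ is a bounded-mean stopping time (indeed τ is finite a.s. with bounded expectation since the walk is in a bounded region). By the OST, E[X_τ] = E[X_0] = 8. Equivalently: E[X_τ] = 92 · P(hit 92 first) + 0 · P(hit 0 first) = 92 · (8/92) = 8.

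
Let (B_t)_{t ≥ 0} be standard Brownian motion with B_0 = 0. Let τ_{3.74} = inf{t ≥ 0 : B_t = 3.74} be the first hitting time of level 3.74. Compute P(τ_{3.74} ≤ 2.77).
P(τ_{3.74} ≤ 2.77) = 2(1 − Φ(3.74/√2.77)) = 2(1 − Φ(2.2471)) ≈ 0.0246

By the reflection principle for standard BM, P(τ_b ≤ t) = 2 · P(B_t ≥ b). Since B_t ~ N(0, t), P(B_t ≥ 3.74) = 1 − Φ(3.74/√t) = 1 − Φ(3.74/√2.77) = 1 − Φ(2.2471) ≈ 0.01232. Doubling: P(τ_{3.74} ≤ 2.77) ≈ 2 · 0.01232 = 0.02464 ≈ 0.0246.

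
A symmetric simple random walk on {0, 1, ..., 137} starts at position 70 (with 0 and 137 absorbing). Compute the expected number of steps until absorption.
E[τ | X_0 = 70] = 4690

Let v_k = E[τ | X_0 = k]. Boundary: v_0 = v_137 = 0. Recurrence: v_k = 1 + (v_{k-1} + v_{k+1})/2 for 1 ≤ k ≤ 136. The particular solution to v_k − (v_{k-1} + v_{k+1})/2 = 1 is v_k = −k^2. Adding homogeneous solution A + B k and matching boundaries gives v_k = k (137 − k). Substituting k = 70: v_70 = 70 · 67 = 4690.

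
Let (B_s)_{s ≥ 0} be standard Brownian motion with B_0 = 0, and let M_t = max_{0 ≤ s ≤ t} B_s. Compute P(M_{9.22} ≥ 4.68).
P(M_{9.22} ≥ 4.68) = 2·P(B_{9.22} ≥ 4.68) = 2(1 − Φ(4.68/√9.22)) ≈ 0.1232

By the reflection principle for Brownian motion, P(M_t ≥ a) = 2 · P(B_t ≥ a) for a ≥ 0. Since B_t ~ N(0, t), P(B_t ≥ 4.68) = 1 − Φ(4.68/√t) = 1 − Φ(4.68/√9.22) = 1 − Φ(1.5413). So
  P(M_{9.22} ≥ 4.68) = 2(1 − Φ(1.5413)) ≈ 0.1232.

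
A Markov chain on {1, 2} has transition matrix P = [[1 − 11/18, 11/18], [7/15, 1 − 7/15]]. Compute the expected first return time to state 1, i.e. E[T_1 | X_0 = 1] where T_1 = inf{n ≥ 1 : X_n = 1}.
E[T_1 | X_0 = 1] = 1/π_1 = 97/42

For an irreducible recurrent Markov chain with stationary distribution π, E[T_i | X_0 = i] = 1/π_i (Kac's formula). Here π_1 = (7/15)/(11/18 + 7/15) = (7/15)/(97/90) = 42/97, so E[T_1 | X_0 = 1] = 1/π_1 = (11/18 + 7/15)/(7/15) = (97/90)/(7/15) = 97/42.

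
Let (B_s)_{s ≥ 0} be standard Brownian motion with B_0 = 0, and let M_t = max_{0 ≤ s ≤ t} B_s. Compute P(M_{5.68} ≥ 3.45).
P(M_{5.68} ≥ 3.45) = 2·P(B_{5.68} ≥ 3.45) = 2(1 − Φ(3.45/√5.68)) ≈ 0.1477

By the reflection principle for Brownian motion, P(M_t ≥ a) = 2 · P(B_t ≥ a) for a ≥ 0. Since B_t ~ N(0, t), P(B_t ≥ 3.45) = 1 − Φ(3.45/√t) = 1 − Φ(3.45/√5.68) = 1 − Φ(1.4476). So
  P(M_{5.68} ≥ 3.45) = 2(1 − Φ(1.4476)) ≈ 0.1477.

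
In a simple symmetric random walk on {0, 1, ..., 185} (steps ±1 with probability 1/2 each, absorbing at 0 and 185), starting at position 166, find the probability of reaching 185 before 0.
P(hit 185 before 0) = 166/185

Let u_k = P(hit 185 before 0 | start at k). Then u_0 = 0, u_185 = 1, and u_k = u_{k-1}/2 + u_{k+1}/2 for 1 ≤ k ≤ 184. This harmonic recurrence is solved by u_k = k/185, giving u_166 = 166/185.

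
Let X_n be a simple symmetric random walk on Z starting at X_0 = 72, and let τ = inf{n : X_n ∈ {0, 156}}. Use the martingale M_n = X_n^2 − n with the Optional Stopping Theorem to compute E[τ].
E[τ] = 6048

M_n = X_n^2 − n is a martingale (since E[X_{n+1}^2 | F_n] = X_n^2 + 1). By OST (τ has finite mean in a bounded region), E[M_τ] = E[M_0] = X_0^2 − 0 = 72^2 = 5184. Also E[M_τ] = E[X_τ^2] − E[τ]. The walk exits at 0 or 156, with P(hit 156 first) = 72/156, so E[X_τ^2] = 156^2 · 72/156 + 0 = 11232. Thus E[τ] = E[X_τ^2] − E[M_τ] = 11232 − 5184 = 6048 = 72(156 − 72) = 6048.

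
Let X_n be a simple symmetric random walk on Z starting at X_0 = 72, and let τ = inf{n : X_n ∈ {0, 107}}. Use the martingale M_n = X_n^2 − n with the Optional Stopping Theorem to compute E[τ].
E[τ] = 2520

M_n = X_n^2 − n is a martingale (since E[X_{n+1}^2 | F_n] = X_n^2 + 1). By OST (τ has finite mean in a bounded region), E[M_τ] = E[M_0] = X_0^2 − 0 = 72^2 = 5184. Also E[M_τ] = E[X_τ^2] − E[τ]. The walk exits at 0 or 107, with P(hit 107 first) = 72/107, so E[X_τ^2] = 107^2 · 72/107 + 0 = 7704. Thus E[τ] = E[X_τ^2] − E[M_τ] = 7704 − 5184 = 2520 = 72(107 − 72) = 2520.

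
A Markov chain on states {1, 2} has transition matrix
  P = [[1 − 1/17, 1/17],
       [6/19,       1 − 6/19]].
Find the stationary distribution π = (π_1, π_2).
π_1 = 102/121, π_2 = 19/121

Solve πP = π with π_1 + π_2 = 1. From πP = π: π_1 · (1 − 1/17) + π_2 · 6/19 = π_1 ⇒ π_2 · 6/19 = π_1 · 1/17 ⇒ π_2/π_1 = (1/17)/(6/19) = 19/102. Together with π_1 + π_2 = 1:
  π_1 = (6/19)/(1/17 + 6/19) = (6/19)/(121/323) = 102/121,
  π_2 = (1/17)/(1/17 + 6/19) = (1/17)/(121/323) = 19/121.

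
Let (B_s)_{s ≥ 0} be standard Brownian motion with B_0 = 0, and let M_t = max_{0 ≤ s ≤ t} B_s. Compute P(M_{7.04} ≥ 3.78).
P(M_{7.04} ≥ 3.78) = 2·P(B_{7.04} ≥ 3.78) = 2(1 − Φ(3.78/√7.04)) ≈ 0.1543

By the reflection principle for Brownian motion, P(M_t ≥ a) = 2 · P(B_t ≥ a) for a ≥ 0. Since B_t ~ N(0, t), P(B_t ≥ 3.78) = 1 − Φ(3.78/√t) = 1 − Φ(3.78/√7.04) = 1 − Φ(1.4246). So
  P(M_{7.04} ≥ 3.78) = 2(1 − Φ(1.4246)) ≈ 0.1543.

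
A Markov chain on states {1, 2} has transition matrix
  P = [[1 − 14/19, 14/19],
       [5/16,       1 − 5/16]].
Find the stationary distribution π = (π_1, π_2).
π_1 = 95/319, π_2 = 224/319

Solve πP = π with π_1 + π_2 = 1. From πP = π: π_1 · (1 − 14/19) + π_2 · 5/16 = π_1 ⇒ π_2 · 5/16 = π_1 · 14/19 ⇒ π_2/π_1 = (14/19)/(5/16) = 224/95. Together with π_1 + π_2 = 1:
  π_1 = (5/16)/(14/19 + 5/16) = (5/16)/(319/304) = 95/319,
  π_2 = (14/19)/(14/19 + 5/16) = (14/19)/(319/304) = 224/319.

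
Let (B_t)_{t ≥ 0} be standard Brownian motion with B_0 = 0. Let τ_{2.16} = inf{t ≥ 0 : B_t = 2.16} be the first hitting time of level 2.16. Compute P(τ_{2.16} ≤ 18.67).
P(τ_{2.16} ≤ 18.67) = 2(1 − Φ(2.16/√18.67)) = 2(1 − Φ(0.4999)) ≈ 0.6171

By the reflection principle for standard BM, P(τ_b ≤ t) = 2 · P(B_t ≥ b). Since B_t ~ N(0, t), P(B_t ≥ 2.16) = 1 − Φ(2.16/√t) = 1 − Φ(2.16/√18.67) = 1 − Φ(0.4999) ≈ 0.30857. Doubling: P(τ_{2.16} ≤ 18.67) ≈ 2 · 0.30857 = 0.61714 ≈ 0.6171.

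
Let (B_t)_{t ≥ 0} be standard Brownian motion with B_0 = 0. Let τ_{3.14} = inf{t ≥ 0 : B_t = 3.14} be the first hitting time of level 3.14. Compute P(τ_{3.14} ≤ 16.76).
P(τ_{3.14} ≤ 16.76) = 2(1 − Φ(3.14/√16.76)) = 2(1 − Φ(0.7670)) ≈ 0.4431

By the reflection principle for standard BM, P(τ_b ≤ t) = 2 · P(B_t ≥ b). Since B_t ~ N(0, t), P(B_t ≥ 3.14) = 1 − Φ(3.14/√t) = 1 − Φ(3.14/√16.76) = 1 − Φ(0.7670) ≈ 0.22154. Doubling: P(τ_{3.14} ≤ 16.76) ≈ 2 · 0.22154 = 0.44308 ≈ 0.4431.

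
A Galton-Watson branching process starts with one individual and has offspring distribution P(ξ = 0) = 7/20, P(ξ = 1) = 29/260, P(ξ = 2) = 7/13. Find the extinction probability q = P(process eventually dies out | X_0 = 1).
q = 13/20

The pgf is f(s) = 7/20 + 29/260·s + 7/13·s². The extinction probability q is the smallest fixed point of f in [0, 1]. Setting s = f(s):
  7/13·s² + (29/260 − 1)·s + 7/20 = 0
  7/13·s² − (7/20 + 7/13)·s + 7/20 = 0
which factors as (s − 1)·(7/13·s − 7/20) = 0, giving roots s = 1 and s = (7/20)/(7/13) = 13/20.
Mean offspring μ = 29/260 + 2·7/13 = 309/260 > 1 (supercritical), so q < 1. The extinction probability is the smaller root: q = (7/20)/(7/13) = 13/20.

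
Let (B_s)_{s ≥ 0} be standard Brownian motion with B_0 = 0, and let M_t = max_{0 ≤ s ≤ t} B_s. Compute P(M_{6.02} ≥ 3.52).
P(M_{6.02} ≥ 3.52) = 2·P(B_{6.02} ≥ 3.52) = 2(1 − Φ(3.52/√6.02)) ≈ 0.1514

By the reflection principle for Brownian motion, P(M_t ≥ a) = 2 · P(B_t ≥ a) for a ≥ 0. Since B_t ~ N(0, t), P(B_t ≥ 3.52) = 1 − Φ(3.52/√t) = 1 − Φ(3.52/√6.02) = 1 − Φ(1.4346). So
  P(M_{6.02} ≥ 3.52) = 2(1 − Φ(1.4346)) ≈ 0.1514.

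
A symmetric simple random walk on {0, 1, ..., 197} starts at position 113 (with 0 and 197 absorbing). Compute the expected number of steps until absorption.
E[τ | X_0 = 113] = 9492

Let v_k = E[τ | X_0 = k]. Boundary: v_0 = v_197 = 0. Recurrence: v_k = 1 + (v_{k-1} + v_{k+1})/2 for 1 ≤ k ≤ 196. The particular solution to v_k − (v_{k-1} + v_{k+1})/2 = 1 is v_k = −k^2. Adding homogeneous solution A + B k and matching boundaries gives v_k = k (197 − k). Substituting k = 113: v_113 = 113 · 84 = 9492.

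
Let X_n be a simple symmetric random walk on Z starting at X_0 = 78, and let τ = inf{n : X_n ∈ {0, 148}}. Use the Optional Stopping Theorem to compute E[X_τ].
E[X_τ] = 78

X_n is a martingale and τ is a bounded-mean stopping time (indeed τ is finite a.s. with bounded expectation since the walk is in a bounded region). By the OST, E[X_τ] = E[X_0] = 78. Equivalently: E[X_τ] = 148 · P(hit 148 first) + 0 · P(hit 0 first) = 148 · (78/148) = 78.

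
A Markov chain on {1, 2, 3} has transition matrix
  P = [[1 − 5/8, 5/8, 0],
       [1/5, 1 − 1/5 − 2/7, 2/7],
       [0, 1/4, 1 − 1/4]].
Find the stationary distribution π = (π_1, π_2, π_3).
π = (56/431, 175/431, 200/431)

This is a birth-death chain on three states, which satisfies detailed balance: π_1 · P_{12} = π_2 · P_{21} and π_2 · P_{23} = π_3 · P_{32}.
From π_1 · 5/8 = π_2 · 1/5: π_2/π_1 = (5/8)/(1/5) = 25/8.
From π_2 · 2/7 = π_3 · 1/4: π_3/π_2 = (2/7)/(1/4) = 8/7.
Take π_1 proportional to 1; then unnormalized π = (1, 25/8, 25/7). Normalize by dividing by the sum 431/56:
  π = (56/431, 175/431, 200/431).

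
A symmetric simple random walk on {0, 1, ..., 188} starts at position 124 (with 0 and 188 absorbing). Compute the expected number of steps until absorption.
E[τ | X_0 = 124] = 7936

Let v_k = E[τ | X_0 = k]. Boundary: v_0 = v_188 = 0. Recurrence: v_k = 1 + (v_{k-1} + v_{k+1})/2 for 1 ≤ k ≤ 187. The particular solution to v_k − (v_{k-1} + v_{k+1})/2 = 1 is v_k = −k^2. Adding homogeneous solution A + B k and matching boundaries gives v_k = k (188 − k). Substituting k = 124: v_124 = 124 · 64 = 7936.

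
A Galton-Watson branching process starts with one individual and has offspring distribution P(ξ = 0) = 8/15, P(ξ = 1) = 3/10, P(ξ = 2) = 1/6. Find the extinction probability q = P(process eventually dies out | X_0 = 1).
q = 1

Mean offspring μ = 0·8/15 + 1·3/10 + 2·1/6 = 19/30 ≤ 1. For μ ≤ 1 with offspring not concentrated at 1, the Galton-Watson process goes extinct almost surely, so q = 1.
(Algebraic check: The pgf is f(s) = 8/15 + 3/10·s + 1/6·s². The extinction probability q is the smallest fixed point of f in [0, 1]. Setting s = f(s):
  1/6·s² + (3/10 − 1)·s + 8/15 = 0
  1/6·s² − (8/15 + 1/6)·s + 8/15 = 0
which factors as (s − 1)·(1/6·s − 8/15) = 0, giving roots s = 1 and s = (8/15)/(1/6) = 16/5. Since 16/5 ≥ 1, the smallest root in [0, 1] is s = 1.)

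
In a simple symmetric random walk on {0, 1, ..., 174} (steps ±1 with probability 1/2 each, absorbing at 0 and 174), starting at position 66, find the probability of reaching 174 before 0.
P(hit 174 before 0) = 66/174 = 11/29

Let u_k = P(hit 174 before 0 | start at k). Then u_0 = 0, u_174 = 1, and u_k = u_{k-1}/2 + u_{k+1}/2 for 1 ≤ k ≤ 173. This harmonic recurrence is solved by u_k = k/174, giving u_66 = 66/174 = 11/29.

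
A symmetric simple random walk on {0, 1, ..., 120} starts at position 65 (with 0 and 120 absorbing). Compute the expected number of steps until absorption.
E[τ | X_0 = 65] = 3575

Let v_k = E[τ | X_0 = k]. Boundary: v_0 = v_120 = 0. Recurrence: v_k = 1 + (v_{k-1} + v_{k+1})/2 for 1 ≤ k ≤ 119. The particular solution to v_k − (v_{k-1} + v_{k+1})/2 = 1 is v_k = −k^2. Adding homogeneous solution A + B k and matching boundaries gives v_k = k (120 − k). Substituting k = 65: v_65 = 65 · 55 = 3575.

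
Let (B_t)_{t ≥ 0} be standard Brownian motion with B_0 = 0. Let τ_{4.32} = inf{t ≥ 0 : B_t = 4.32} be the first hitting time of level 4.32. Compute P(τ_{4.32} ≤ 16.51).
P(τ_{4.32} ≤ 16.51) = 2(1 − Φ(4.32/√16.51)) = 2(1 − Φ(1.0632)) ≈ 0.2877

By the reflection principle for standard BM, P(τ_b ≤ t) = 2 · P(B_t ≥ b). Since B_t ~ N(0, t), P(B_t ≥ 4.32) = 1 − Φ(4.32/√t) = 1 − Φ(4.32/√16.51) = 1 − Φ(1.0632) ≈ 0.14385. Doubling: P(τ_{4.32} ≤ 16.51) ≈ 2 · 0.14385 = 0.28770 ≈ 0.2877.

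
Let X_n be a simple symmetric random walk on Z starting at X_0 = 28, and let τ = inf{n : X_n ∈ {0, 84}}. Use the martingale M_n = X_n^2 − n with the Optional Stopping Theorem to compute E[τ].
E[τ] = 1568

M_n = X_n^2 − n is a martingale (since E[X_{n+1}^2 | F_n] = X_n^2 + 1). By OST (τ has finite mean in a bounded region), E[M_τ] = E[M_0] = X_0^2 − 0 = 28^2 = 784. Also E[M_τ] = E[X_τ^2] − E[τ]. The walk exits at 0 or 84, with P(hit 84 first) = 28/84, so E[X_τ^2] = 84^2 · 28/84 + 0 = 2352. Thus E[τ] = E[X_τ^2] − E[M_τ] = 2352 − 784 = 1568 = 28(84 − 28) = 1568.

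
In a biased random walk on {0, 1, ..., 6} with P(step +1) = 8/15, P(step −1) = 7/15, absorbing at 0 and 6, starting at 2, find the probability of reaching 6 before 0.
P(hit 6 before 0) = (1 − (7/8)^2) / (1 − (7/8)^6) = 4096/9633

Let u_k denote P(reach 6 before 0 | start at k). Boundary: u_0 = 0, u_6 = 1. Recurrence: u_k = 8/15·u_{k+1} + 7/15·u_{k-1} for 1 ≤ k ≤ 5. Try u_k = A + B·r^k with r = q/p = (7/15)/(8/15) = 7/8. Substitution satisfies the recurrence; boundary conditions give:
  u_k = (1 − r^k) / (1 − r^N) = (1 − (7/8)^2) / (1 − (7/8)^6) = 4096/9633.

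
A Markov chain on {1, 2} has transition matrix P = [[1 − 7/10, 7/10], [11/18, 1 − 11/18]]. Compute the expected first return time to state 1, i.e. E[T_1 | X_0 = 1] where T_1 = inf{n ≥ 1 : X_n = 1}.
E[T_1 | X_0 = 1] = 1/π_1 = 118/55

For an irreducible recurrent Markov chain with stationary distribution π, E[T_i | X_0 = i] = 1/π_i (Kac's formula). Here π_1 = (11/18)/(7/10 + 11/18) = (11/18)/(59/45) = 55/118, so E[T_1 | X_0 = 1] = 1/π_1 = (7/10 + 11/18)/(11/18) = (59/45)/(11/18) = 118/55.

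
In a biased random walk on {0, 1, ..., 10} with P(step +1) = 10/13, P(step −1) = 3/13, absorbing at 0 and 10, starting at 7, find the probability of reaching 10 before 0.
P(hit 10 before 0) = (1 − (3/10)^7) / (1 − (3/10)^10) = 1428259000/1428562993

Let u_k denote P(reach 10 before 0 | start at k). Boundary: u_0 = 0, u_10 = 1. Recurrence: u_k = 10/13·u_{k+1} + 3/13·u_{k-1} for 1 ≤ k ≤ 9. Try u_k = A + B·r^k with r = q/p = (3/13)/(10/13) = 3/10. Substitution satisfies the recurrence; boundary conditions give:
  u_k = (1 − r^k) / (1 − r^N) = (1 − (3/10)^7) / (1 − (3/10)^10) = 1428259000/1428562993.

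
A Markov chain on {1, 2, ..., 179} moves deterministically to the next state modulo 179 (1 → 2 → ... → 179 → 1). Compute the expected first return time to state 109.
E[T_109 | X_0 = 109] = 179

The chain cycles deterministically, so starting at state 109 it returns in exactly 179 steps. Equivalently, the stationary distribution is uniform π_j = 1/179 for every state j, so by Kac's formula E[T_109] = 1/π_109 = 179.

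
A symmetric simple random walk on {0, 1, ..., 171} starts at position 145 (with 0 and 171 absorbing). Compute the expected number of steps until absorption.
E[τ | X_0 = 145] = 3770

Let v_k = E[τ | X_0 = k]. Boundary: v_0 = v_171 = 0. Recurrence: v_k = 1 + (v_{k-1} + v_{k+1})/2 for 1 ≤ k ≤ 170. The particular solution to v_k − (v_{k-1} + v_{k+1})/2 = 1 is v_k = −k^2. Adding homogeneous solution A + B k and matching boundaries gives v_k = k (171 − k). Substituting k = 145: v_145 = 145 · 26 = 3770.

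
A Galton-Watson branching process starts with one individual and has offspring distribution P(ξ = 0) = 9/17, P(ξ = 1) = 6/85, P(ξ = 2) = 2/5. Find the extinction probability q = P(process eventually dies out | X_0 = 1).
q = 1

Mean offspring μ = 0·9/17 + 1·6/85 + 2·2/5 = 74/85 ≤ 1. For μ ≤ 1 with offspring not concentrated at 1, the Galton-Watson process goes extinct almost surely, so q = 1.
(Algebraic check: The pgf is f(s) = 9/17 + 6/85·s + 2/5·s². The extinction probability q is the smallest fixed point of f in [0, 1]. Setting s = f(s):
  2/5·s² + (6/85 − 1)·s + 9/17 = 0
  2/5·s² − (9/17 + 2/5)·s + 9/17 = 0
which factors as (s − 1)·(2/5·s − 9/17) = 0, giving roots s = 1 and s = (9/17)/(2/5) = 45/34. Since 45/34 ≥ 1, the smallest root in [0, 1] is s = 1.)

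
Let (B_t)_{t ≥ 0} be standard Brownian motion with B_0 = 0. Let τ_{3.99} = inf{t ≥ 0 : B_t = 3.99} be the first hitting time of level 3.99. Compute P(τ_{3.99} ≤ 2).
P(τ_{3.99} ≤ 2) = 2(1 − Φ(3.99/√2)) = 2(1 − Φ(2.8214)) ≈ 0.0048

By the reflection principle for standard BM, P(τ_b ≤ t) = 2 · P(B_t ≥ b). Since B_t ~ N(0, t), P(B_t ≥ 3.99) = 1 − Φ(3.99/√t) = 1 − Φ(3.99/√2) = 1 − Φ(2.8214) ≈ 0.00239. Doubling: P(τ_{3.99} ≤ 2) ≈ 2 · 0.00239 = 0.00478 ≈ 0.0048.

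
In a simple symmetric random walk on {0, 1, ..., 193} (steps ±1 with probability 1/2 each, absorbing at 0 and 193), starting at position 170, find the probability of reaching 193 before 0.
P(hit 193 before 0) = 170/193

Let u_k = P(hit 193 before 0 | start at k). Then u_0 = 0, u_193 = 1, and u_k = u_{k-1}/2 + u_{k+1}/2 for 1 ≤ k ≤ 192. This harmonic recurrence is solved by u_k = k/193, giving u_170 = 170/193.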